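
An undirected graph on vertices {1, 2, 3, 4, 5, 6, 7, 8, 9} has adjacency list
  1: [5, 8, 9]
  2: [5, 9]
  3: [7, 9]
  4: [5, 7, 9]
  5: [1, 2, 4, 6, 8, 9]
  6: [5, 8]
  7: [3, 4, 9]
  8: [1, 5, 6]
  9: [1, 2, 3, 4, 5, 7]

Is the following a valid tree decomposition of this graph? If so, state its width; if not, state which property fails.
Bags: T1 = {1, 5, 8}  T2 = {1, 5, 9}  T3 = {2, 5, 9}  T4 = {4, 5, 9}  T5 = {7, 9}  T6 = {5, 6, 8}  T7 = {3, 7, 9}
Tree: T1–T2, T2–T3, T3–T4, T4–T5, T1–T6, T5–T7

A tree decomposition must satisfy three properties: every vertex lies in some bag; for every edge, both endpoints lie together in some bag; and for every vertex, the bags containing it form a connected subtree. Here edge (4,7) lies in no bag, so the decomposition is invalid.

No — edge (4,7) lies in no bag.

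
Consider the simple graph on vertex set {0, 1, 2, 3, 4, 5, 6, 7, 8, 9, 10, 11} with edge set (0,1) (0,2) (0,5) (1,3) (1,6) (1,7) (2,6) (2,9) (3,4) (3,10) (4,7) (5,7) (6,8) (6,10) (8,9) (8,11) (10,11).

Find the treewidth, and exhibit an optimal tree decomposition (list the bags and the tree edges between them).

Every bag has size at most 4, so the width is 4 − 1 = 3 and tw(G) ≤ 3. For the lower bound: the 4 vertex sets {4,5,7}, {0}, {1}, {2,3,6,10} are disjoint, each induces a connected subgraph, and every pair is joined by at least one edge of G. Contracting each set to a single vertex therefore yields K_{4} as a minor, and since treewidth is minor-monotone, tw(G) ≥ tw(K_{4}) = 3. Therefore the treewidth is 3.

Treewidth 3.
One optimal decomposition is:
Bags: B1 = {0, 4, 5, 7}  B2 = {0, 1, 4, 7}  B3 = {0, 1, 3, 4}  B4 = {0, 1, 2, 3}  B5 = {1, 2, 3, 6}  B6 = {2, 3, 6, 10}  B7 = {2, 6, 9, 10}  B8 = {6, 8, 9, 10}  B9 = {8, 9, 10, 11}
Tree: B1–B2, B2–B3, B3–B4, B4–B5, B5–B6, B6–B7, B7–B8, B8–B9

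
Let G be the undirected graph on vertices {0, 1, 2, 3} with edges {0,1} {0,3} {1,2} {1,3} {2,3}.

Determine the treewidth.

2

A width-2 tree decomposition is:
Bags: B1 = {1, 2, 3}  B2 = {0, 1, 3}
Tree: B1–B2
The largest bag has 3 vertices, giving width 2; this decomposition certifies tw(G) ≤ 2. On the other hand G contains the 3-clique {0, 1, 3}. A clique must lie in a single bag of any decomposition, so no decomposition can have width below 2. Combining the bounds, tw(G) = 2.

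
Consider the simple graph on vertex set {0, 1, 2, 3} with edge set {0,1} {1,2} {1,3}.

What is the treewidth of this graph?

A width-1 tree decomposition is:
Bags: B1 = {1, 3}  B2 = {1, 2}  B3 = {0, 1}
Tree: B1–B2, B2–B3
The largest bag has 2 vertices, giving width 1; this decomposition certifies tw(G) ≤ 1. G has an edge, so its treewidth is at least 1. Hence tw(G) = 1 exactly.

1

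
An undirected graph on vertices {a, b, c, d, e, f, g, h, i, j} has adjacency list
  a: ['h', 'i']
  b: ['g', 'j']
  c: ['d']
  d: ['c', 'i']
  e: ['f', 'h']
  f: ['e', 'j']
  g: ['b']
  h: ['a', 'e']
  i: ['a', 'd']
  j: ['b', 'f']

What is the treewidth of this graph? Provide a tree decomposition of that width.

The largest bag has 2 vertices, giving width 1; this decomposition certifies tw(G) ≤ 1. Since G has at least one edge (e.g. g–b), it is not an edgeless graph, so tw(G) ≥ 1. The upper and lower bounds meet at 1, so that is the treewidth.

Treewidth 1.
Bags: B1 = {b, g}  B2 = {b, j}  B3 = {f, j}  B4 = {e, f}  B5 = {e, h}  B6 = {a, h}  B7 = {a, i}  B8 = {d, i}  B9 = {c, d}
Tree: B1–B2, B2–B3, B3–B4, B4–B5, B5–B6, B6–B7, B7–B8, B8–B9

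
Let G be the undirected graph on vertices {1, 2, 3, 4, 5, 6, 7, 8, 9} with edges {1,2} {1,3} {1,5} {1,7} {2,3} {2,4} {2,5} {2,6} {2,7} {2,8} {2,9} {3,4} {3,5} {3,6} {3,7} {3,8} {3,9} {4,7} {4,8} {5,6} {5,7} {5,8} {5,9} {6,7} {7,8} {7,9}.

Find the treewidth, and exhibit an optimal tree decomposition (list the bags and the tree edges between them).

Treewidth 4.
One such decomposition:
Bags: B1 = {2, 3, 5, 7, 8}  B2 = {2, 3, 5, 6, 7}  B3 = {1, 2, 3, 5, 7}  B4 = {2, 3, 5, 7, 9}  B5 = {2, 3, 4, 7, 8}
Tree: B1–B2, B2–B3, B2–B4, B1–B5

The largest bag has 5 vertices, giving width 4; this decomposition certifies tw(G) ≤ 4. Conversely, {2, 3, 4, 7, 8} is a clique of size 5, and the vertices of any clique must share a bag in every tree decomposition; so some bag has ≥ 5 vertices and tw(G) ≥ 4. The upper and lower bounds meet at 4, so that is the treewidth.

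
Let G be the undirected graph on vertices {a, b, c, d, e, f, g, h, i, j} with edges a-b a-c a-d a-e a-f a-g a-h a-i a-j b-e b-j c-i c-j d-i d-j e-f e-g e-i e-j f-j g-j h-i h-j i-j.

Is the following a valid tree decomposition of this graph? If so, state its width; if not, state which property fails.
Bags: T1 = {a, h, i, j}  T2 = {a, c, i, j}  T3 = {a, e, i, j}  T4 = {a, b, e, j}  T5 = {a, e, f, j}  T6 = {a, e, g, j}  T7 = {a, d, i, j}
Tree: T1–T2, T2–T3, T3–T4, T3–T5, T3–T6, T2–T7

Yes; width 3.

Vertex coverage: the bags together contain {a, b, c, d, e, f, g, h, i, j}, the full vertex set. Edge coverage: each edge of G has both endpoints in at least one bag. Running intersection: for every vertex, the bags containing it form a connected subtree. All three properties hold, so this is a valid tree decomposition of width max|bag| − 1 = 3, and hence tw(G) ≤ 3.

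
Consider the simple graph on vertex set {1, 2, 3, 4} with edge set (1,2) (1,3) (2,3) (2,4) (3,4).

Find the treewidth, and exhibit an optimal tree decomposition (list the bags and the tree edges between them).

Each bag holds 3 vertices, so the decomposition has width 2, which upper-bounds the treewidth. Conversely, {1, 2, 3} is a clique of size 3, and the vertices of any clique must share a bag in every tree decomposition; so some bag has ≥ 3 vertices and tw(G) ≥ 2. Hence tw(G) = 2 exactly.

Treewidth 2.
One such decomposition:
Bags: B1 = {1, 2, 3}  B2 = {2, 3, 4}
Tree: B1–B2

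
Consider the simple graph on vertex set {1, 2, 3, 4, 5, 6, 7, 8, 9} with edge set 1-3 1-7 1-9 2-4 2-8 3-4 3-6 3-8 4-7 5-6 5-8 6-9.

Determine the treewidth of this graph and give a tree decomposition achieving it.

Treewidth 3.
One optimal decomposition is:
Bags: B1 = {1, 4, 7, 9}  B2 = {1, 3, 4, 9}  B3 = {3, 4, 6, 9}  B4 = {2, 3, 4, 6}  B5 = {2, 3, 6, 8}  B6 = {2, 5, 6, 8}
Tree: B1–B2, B2–B3, B3–B4, B4–B5, B5–B6

Every bag has size at most 4, so the width is 4 − 1 = 3 and tw(G) ≤ 3. For the lower bound: the 4 vertex sets {1,7,9}, {4}, {3}, {2,5,6,8} are disjoint, each induces a connected subgraph, and every pair is joined by at least one edge of G. Contracting each set to a single vertex therefore yields K_{4} as a minor, and since treewidth is minor-monotone, tw(G) ≥ tw(K_{4}) = 3. Therefore the treewidth is 3.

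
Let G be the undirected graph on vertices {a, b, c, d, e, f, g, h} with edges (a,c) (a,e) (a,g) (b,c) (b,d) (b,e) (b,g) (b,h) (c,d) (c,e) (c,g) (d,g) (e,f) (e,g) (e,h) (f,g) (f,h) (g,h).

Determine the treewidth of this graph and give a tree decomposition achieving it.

Each bag holds 4 vertices, so the decomposition has width 3, which upper-bounds the treewidth. Conversely, {b, c, d, g} is a clique of size 4, and the vertices of any clique must share a bag in every tree decomposition; so some bag has ≥ 4 vertices and tw(G) ≥ 3. Combining the bounds, tw(G) = 3.

Treewidth 3.
Bags: B1 = {a, c, e, g}  B2 = {b, c, e, g}  B3 = {b, e, g, h}  B4 = {e, f, g, h}  B5 = {b, c, d, g}
Tree: B1–B2, B2–B3, B3–B4, B2–B5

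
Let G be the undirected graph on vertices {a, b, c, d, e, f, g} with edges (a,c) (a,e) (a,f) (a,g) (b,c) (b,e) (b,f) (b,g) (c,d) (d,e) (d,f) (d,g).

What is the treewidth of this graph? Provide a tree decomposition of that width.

The largest bag has 4 vertices, giving width 3; this decomposition certifies tw(G) ≤ 3. For the lower bound: the 4 vertex sets {a,c}, {d,e}, {b}, {g} are disjoint, each induces a connected subgraph, and every pair is joined by at least one edge of G. Contracting each set to a single vertex therefore yields K_{4} as a minor, and since treewidth is minor-monotone, tw(G) ≥ tw(K_{4}) = 3. Hence tw(G) = 3 exactly.

Treewidth 3.
One such decomposition:
Bags: B1 = {a, b, c, d}  B2 = {a, b, d, e}  B3 = {a, b, d, g}  B4 = {a, b, d, f}
Tree: B1–B2, B2–B3, B3–B4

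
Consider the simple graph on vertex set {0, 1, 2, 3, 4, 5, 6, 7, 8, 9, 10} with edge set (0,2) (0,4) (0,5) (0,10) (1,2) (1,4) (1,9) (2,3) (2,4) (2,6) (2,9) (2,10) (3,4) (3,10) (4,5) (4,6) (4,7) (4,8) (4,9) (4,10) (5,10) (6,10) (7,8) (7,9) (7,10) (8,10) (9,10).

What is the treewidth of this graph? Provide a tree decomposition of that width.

Treewidth 3.
One optimal decomposition is:
Bags: B1 = {2, 4, 9, 10}  B2 = {4, 7, 9, 10}  B3 = {1, 2, 4, 9}  B4 = {4, 7, 8, 10}  B5 = {0, 2, 4, 10}  B6 = {2, 4, 6, 10}  B7 = {0, 4, 5, 10}  B8 = {2, 3, 4, 10}
Tree: B1–B2, B1–B3, B2–B4, B1–B5, B1–B6, B5–B7, B1–B8

Every bag has size at most 4, so the width is 4 − 1 = 3 and tw(G) ≤ 3. On the other hand G contains the 4-clique {1, 2, 4, 9}. A clique must lie in a single bag of any decomposition, so no decomposition can have width below 3. Therefore the treewidth is 3.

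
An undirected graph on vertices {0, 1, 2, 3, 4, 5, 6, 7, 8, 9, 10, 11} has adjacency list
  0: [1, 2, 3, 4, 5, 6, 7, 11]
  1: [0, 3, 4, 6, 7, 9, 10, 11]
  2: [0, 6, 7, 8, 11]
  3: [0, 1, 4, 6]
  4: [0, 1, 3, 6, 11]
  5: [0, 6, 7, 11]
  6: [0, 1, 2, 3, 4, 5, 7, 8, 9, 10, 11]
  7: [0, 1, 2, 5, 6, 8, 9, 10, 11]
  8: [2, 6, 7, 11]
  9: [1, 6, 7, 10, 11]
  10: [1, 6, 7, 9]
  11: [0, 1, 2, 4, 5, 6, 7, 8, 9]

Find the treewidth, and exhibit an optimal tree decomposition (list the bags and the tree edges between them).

Treewidth 4.
Bags: B1 = {0, 1, 6, 7, 11}  B2 = {0, 2, 6, 7, 11}  B3 = {0, 5, 6, 7, 11}  B4 = {1, 6, 7, 9, 11}  B5 = {0, 1, 4, 6, 11}  B6 = {1, 6, 7, 9, 10}  B7 = {0, 1, 3, 4, 6}  B8 = {2, 6, 7, 8, 11}
Tree: B1–B2, B1–B3, B1–B4, B1–B5, B4–B6, B5–B7, B2–B8

Every bag has size at most 5, so the width is 5 − 1 = 4 and tw(G) ≤ 4. On the other hand G contains the 5-clique {0, 1, 3, 4, 6}. A clique must lie in a single bag of any decomposition, so no decomposition can have width below 4. The upper and lower bounds meet at 4, so that is the treewidth.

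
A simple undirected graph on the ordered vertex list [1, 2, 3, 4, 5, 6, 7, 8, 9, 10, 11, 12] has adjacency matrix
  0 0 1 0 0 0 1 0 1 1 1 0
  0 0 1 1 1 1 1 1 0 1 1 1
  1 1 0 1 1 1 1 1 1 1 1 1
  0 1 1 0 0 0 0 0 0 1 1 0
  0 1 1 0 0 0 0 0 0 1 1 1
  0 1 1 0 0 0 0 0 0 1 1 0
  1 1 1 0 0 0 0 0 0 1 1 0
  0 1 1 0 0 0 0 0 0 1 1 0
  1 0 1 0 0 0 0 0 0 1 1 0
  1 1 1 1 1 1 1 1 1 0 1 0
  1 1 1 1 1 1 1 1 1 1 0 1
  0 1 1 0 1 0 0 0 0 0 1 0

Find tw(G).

A width-4 tree decomposition is:
Bags: B1 = {2, 3, 7, 10, 11}  B2 = {2, 3, 5, 10, 11}  B3 = {2, 3, 5, 11, 12}  B4 = {1, 3, 7, 10, 11}  B5 = {1, 3, 9, 10, 11}  B6 = {2, 3, 8, 10, 11}  B7 = {2, 3, 4, 10, 11}  B8 = {2, 3, 6, 10, 11}
Tree: B1–B2, B2–B3, B1–B4, B4–B5, B2–B6, B6–B7, B1–B8
The largest bag has 5 vertices, giving width 4; this decomposition certifies tw(G) ≤ 4. For the lower bound, the 5 vertices {1, 3, 9, 10, 11} are pairwise adjacent, and any tree decomposition puts a clique entirely inside one bag — forcing width ≥ 4. Hence tw(G) = 4 exactly.

4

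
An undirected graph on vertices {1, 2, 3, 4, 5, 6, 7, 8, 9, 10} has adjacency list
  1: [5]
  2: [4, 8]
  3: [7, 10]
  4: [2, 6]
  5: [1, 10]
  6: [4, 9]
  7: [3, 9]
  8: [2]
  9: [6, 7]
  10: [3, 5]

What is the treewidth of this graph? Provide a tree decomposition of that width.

Every bag has size at most 2, so the width is 2 − 1 = 1 and tw(G) ≤ 1. Since G has at least one edge (e.g. 1–5), it is not an edgeless graph, so tw(G) ≥ 1. Therefore the treewidth is 1.

Treewidth 1.
One such decomposition:
Bags: B1 = {1, 5}  B2 = {5, 10}  B3 = {3, 10}  B4 = {3, 7}  B5 = {7, 9}  B6 = {6, 9}  B7 = {4, 6}  B8 = {2, 4}  B9 = {2, 8}
Tree: B1–B2, B2–B3, B3–B4, B4–B5, B5–B6, B6–B7, B7–B8, B8–B9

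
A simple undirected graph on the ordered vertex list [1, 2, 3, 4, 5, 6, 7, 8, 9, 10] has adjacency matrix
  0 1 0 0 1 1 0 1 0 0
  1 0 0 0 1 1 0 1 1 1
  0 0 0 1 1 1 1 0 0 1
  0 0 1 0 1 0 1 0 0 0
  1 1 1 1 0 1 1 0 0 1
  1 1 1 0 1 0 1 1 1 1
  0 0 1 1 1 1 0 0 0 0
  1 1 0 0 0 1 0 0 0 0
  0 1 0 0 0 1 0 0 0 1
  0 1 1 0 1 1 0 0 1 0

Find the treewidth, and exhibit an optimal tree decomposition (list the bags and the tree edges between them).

Treewidth 3.
One optimal decomposition is:
Bags: B1 = {2, 5, 6, 10}  B2 = {1, 2, 5, 6}  B3 = {3, 5, 6, 10}  B4 = {3, 5, 6, 7}  B5 = {3, 4, 5, 7}  B6 = {1, 2, 6, 8}  B7 = {2, 6, 9, 10}
Tree: B1–B2, B1–B3, B3–B4, B4–B5, B2–B6, B1–B7

Each bag holds 4 vertices, so the decomposition has width 3, which upper-bounds the treewidth. Conversely, {3, 4, 5, 7} is a clique of size 4, and the vertices of any clique must share a bag in every tree decomposition; so some bag has ≥ 4 vertices and tw(G) ≥ 3. The upper and lower bounds meet at 3, so that is the treewidth.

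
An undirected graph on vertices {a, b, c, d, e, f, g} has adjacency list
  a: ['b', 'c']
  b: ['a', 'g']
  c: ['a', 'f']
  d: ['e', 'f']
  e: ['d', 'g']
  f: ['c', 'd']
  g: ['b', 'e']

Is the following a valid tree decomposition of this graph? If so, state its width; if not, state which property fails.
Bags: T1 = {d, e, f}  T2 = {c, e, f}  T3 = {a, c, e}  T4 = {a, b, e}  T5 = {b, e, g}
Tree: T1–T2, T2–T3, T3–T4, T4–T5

Every vertex of G appears in some bag (union = {a, b, c, d, e, f, g}); every edge is covered by a bag; and for each vertex v the set of bags containing v is connected in the bag tree. The decomposition is therefore valid. The largest bag has 3 vertices, so the width is 2.

Yes; width 2.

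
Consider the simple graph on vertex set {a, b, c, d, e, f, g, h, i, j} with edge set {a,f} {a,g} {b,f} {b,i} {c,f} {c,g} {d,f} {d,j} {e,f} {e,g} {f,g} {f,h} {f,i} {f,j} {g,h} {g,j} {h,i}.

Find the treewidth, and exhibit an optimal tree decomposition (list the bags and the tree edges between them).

Treewidth 2.
One such decomposition:
Bags: B1 = {a, f, g}  B2 = {f, g, j}  B3 = {f, g, h}  B4 = {c, f, g}  B5 = {f, h, i}  B6 = {b, f, i}  B7 = {d, f, j}  B8 = {e, f, g}
Tree: B1–B2, B2–B3, B3–B4, B3–B5, B5–B6, B2–B7, B2–B8

Each bag holds 3 vertices, so the decomposition has width 2, which upper-bounds the treewidth. For the lower bound, the 3 vertices {d, f, j} are pairwise adjacent, and any tree decomposition puts a clique entirely inside one bag — forcing width ≥ 2. Therefore the treewidth is 2.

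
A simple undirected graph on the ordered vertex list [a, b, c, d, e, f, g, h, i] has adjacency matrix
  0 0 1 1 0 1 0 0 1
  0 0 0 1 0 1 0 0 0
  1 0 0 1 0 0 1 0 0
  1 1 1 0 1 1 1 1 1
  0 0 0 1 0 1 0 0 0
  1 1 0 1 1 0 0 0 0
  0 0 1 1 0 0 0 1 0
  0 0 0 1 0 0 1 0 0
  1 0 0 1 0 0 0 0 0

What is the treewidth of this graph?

A width-2 tree decomposition is:
Bags: B1 = {b, d, f}  B2 = {a, d, f}  B3 = {a, d, i}  B4 = {a, c, d}  B5 = {c, d, g}  B6 = {d, e, f}  B7 = {d, g, h}
Tree: B1–B2, B2–B3, B2–B4, B4–B5, B2–B6, B5–B7
Each bag holds 3 vertices, so the decomposition has width 2, which upper-bounds the treewidth. For the lower bound, the 3 vertices {d, e, f} are pairwise adjacent, and any tree decomposition puts a clique entirely inside one bag — forcing width ≥ 2. The upper and lower bounds meet at 2, so that is the treewidth.

2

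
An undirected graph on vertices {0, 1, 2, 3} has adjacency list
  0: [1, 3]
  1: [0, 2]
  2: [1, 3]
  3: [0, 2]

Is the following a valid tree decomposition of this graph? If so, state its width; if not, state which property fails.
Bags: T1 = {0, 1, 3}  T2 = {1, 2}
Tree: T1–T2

No — edge (3,2) lies in no bag.

A tree decomposition must satisfy three properties: every vertex lies in some bag; for every edge, both endpoints lie together in some bag; and for every vertex, the bags containing it form a connected subtree. Here edge (3,2) lies in no bag, so the decomposition is invalid.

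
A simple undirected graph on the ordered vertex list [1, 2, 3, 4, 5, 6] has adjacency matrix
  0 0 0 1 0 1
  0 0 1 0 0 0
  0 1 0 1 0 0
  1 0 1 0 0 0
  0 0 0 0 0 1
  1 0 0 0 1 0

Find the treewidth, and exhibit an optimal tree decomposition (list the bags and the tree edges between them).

Each bag holds 2 vertices, so the decomposition has width 1, which upper-bounds the treewidth. Since G has at least one edge (e.g. 5–6), it is not an edgeless graph, so tw(G) ≥ 1. Therefore the treewidth is 1.

Treewidth 1.
Bags: B1 = {5, 6}  B2 = {1, 6}  B3 = {1, 4}  B4 = {3, 4}  B5 = {2, 3}
Tree: B1–B2, B2–B3, B3–B4, B4–B5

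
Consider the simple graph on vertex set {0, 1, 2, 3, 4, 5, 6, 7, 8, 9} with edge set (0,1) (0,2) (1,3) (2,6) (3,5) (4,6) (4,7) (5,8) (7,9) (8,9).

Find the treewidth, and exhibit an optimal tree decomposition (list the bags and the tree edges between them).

Every bag has size at most 3, so the width is 3 − 1 = 2 and tw(G) ≤ 2. The edges 1–0–2–6–4–7–9–8–5–3–1 form a cycle, so G is not a tree and its treewidth is at least 2. Therefore the treewidth is 2.

Treewidth 2.
One such decomposition:
Bags: B1 = {0, 1, 2}  B2 = {1, 2, 6}  B3 = {1, 4, 6}  B4 = {1, 4, 7}  B5 = {1, 7, 9}  B6 = {1, 8, 9}  B7 = {1, 5, 8}  B8 = {1, 3, 5}
Tree: B1–B2, B2–B3, B3–B4, B4–B5, B5–B6, B6–B7, B7–B8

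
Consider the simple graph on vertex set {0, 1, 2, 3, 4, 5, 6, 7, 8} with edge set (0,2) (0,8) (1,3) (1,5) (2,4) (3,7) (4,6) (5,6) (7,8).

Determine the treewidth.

A width-2 tree decomposition is:
Bags: B1 = {0, 2, 4}  B2 = {0, 4, 8}  B3 = {4, 7, 8}  B4 = {3, 4, 7}  B5 = {1, 3, 4}  B6 = {1, 4, 5}  B7 = {4, 5, 6}
Tree: B1–B2, B2–B3, B3–B4, B4–B5, B5–B6, B6–B7
The largest bag has 3 vertices, giving width 2; this decomposition certifies tw(G) ≤ 2. Since 4–2–0–8–7–3–1–5–6–4 is a cycle in G, G is not acyclic. Forests are exactly the graphs of treewidth ≤ 1, so tw(G) ≥ 2. Hence tw(G) = 2 exactly.

2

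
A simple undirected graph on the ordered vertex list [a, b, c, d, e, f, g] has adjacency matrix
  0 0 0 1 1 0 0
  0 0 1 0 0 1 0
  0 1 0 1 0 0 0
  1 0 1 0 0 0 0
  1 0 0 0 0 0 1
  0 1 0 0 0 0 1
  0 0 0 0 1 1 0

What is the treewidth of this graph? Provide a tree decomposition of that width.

Treewidth 2.
One such decomposition:
Bags: B1 = {a, d, e}  B2 = {d, e, g}  B3 = {d, f, g}  B4 = {b, d, f}  B5 = {b, c, d}
Tree: B1–B2, B2–B3, B3–B4, B4–B5

The largest bag has 3 vertices, giving width 2; this decomposition certifies tw(G) ≤ 2. Since d–a–e–g–f–b–c–d is a cycle in G, G is not acyclic. Forests are exactly the graphs of treewidth ≤ 1, so tw(G) ≥ 2. Therefore the treewidth is 2.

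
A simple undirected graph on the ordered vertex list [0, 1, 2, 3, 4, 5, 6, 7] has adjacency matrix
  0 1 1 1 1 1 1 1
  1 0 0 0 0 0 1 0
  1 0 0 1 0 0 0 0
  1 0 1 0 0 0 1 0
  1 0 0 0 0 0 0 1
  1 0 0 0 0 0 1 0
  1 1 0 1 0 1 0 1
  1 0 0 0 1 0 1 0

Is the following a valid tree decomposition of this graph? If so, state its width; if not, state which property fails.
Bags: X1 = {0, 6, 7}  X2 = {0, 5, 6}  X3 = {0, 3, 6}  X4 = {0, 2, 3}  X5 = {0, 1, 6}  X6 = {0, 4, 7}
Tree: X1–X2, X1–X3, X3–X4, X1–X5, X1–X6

Yes; width 2.

Checking the three conditions: (i) the bags cover all of {0, 1, 2, 3, 4, 5, 6, 7}; (ii) for each edge, some bag contains both endpoints; (iii) the bags containing any fixed vertex form a subtree. All hold, so the decomposition is valid with width 3 − 1 = 2.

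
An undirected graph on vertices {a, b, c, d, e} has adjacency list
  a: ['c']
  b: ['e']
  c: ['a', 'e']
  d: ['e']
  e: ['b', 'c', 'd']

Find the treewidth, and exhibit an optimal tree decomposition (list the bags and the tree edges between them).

Treewidth 1.
Bags: B1 = {d, e}  B2 = {b, e}  B3 = {c, e}  B4 = {a, c}
Tree: B1–B2, B1–B3, B3–B4

Each bag holds 2 vertices, so the decomposition has width 1, which upper-bounds the treewidth. Since G has at least one edge (e.g. e–d), it is not an edgeless graph, so tw(G) ≥ 1. Hence tw(G) = 1 exactly.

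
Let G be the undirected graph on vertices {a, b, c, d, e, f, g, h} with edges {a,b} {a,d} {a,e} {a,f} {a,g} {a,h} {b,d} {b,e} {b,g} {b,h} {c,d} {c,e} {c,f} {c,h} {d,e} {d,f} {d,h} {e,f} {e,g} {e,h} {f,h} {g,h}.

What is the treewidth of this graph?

A width-4 tree decomposition is:
Bags: B1 = {a, b, d, e, h}  B2 = {a, d, e, f, h}  B3 = {a, b, e, g, h}  B4 = {c, d, e, f, h}
Tree: B1–B2, B1–B3, B2–B4
Every bag has size at most 5, so the width is 5 − 1 = 4 and tw(G) ≤ 4. On the other hand G contains the 5-clique {c, d, e, f, h}. A clique must lie in a single bag of any decomposition, so no decomposition can have width below 4. Hence tw(G) = 4 exactly.

4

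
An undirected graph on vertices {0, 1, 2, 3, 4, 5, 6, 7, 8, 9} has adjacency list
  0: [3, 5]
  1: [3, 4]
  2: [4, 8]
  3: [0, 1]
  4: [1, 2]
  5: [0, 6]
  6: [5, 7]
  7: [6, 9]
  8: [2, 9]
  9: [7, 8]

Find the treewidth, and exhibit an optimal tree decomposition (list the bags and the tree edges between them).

Treewidth 2.
Bags: B1 = {6, 7, 9}  B2 = {5, 6, 9}  B3 = {0, 5, 9}  B4 = {0, 3, 9}  B5 = {1, 3, 9}  B6 = {1, 4, 9}  B7 = {2, 4, 9}  B8 = {2, 8, 9}
Tree: B1–B2, B2–B3, B3–B4, B4–B5, B5–B6, B6–B7, B7–B8

Each bag holds 3 vertices, so the decomposition has width 2, which upper-bounds the treewidth. The edges 9–7–6–5–0–3–1–4–2–8–9 form a cycle, so G is not a tree and its treewidth is at least 2. The upper and lower bounds meet at 2, so that is the treewidth.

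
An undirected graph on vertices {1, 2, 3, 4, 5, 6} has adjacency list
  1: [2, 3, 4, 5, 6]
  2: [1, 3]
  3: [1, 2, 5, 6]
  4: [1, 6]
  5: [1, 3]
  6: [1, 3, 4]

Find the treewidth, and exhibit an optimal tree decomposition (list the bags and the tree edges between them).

Each bag holds 3 vertices, so the decomposition has width 2, which upper-bounds the treewidth. Conversely, {1, 2, 3} is a clique of size 3, and the vertices of any clique must share a bag in every tree decomposition; so some bag has ≥ 3 vertices and tw(G) ≥ 2. Hence tw(G) = 2 exactly.

Treewidth 2.
One such decomposition:
Bags: B1 = {1, 3, 6}  B2 = {1, 2, 3}  B3 = {1, 4, 6}  B4 = {1, 3, 5}
Tree: B1–B2, B1–B3, B1–B4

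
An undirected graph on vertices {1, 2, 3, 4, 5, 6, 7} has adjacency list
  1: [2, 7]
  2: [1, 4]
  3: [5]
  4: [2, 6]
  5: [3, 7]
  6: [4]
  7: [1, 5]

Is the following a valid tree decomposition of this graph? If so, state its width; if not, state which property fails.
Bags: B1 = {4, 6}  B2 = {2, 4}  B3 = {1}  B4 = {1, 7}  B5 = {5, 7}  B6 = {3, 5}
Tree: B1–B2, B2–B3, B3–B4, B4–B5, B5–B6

A tree decomposition must satisfy three properties: every vertex lies in some bag; for every edge, both endpoints lie together in some bag; and for every vertex, the bags containing it form a connected subtree. Here edge (2,1) lies in no bag, so the decomposition is invalid.

No — edge (2,1) lies in no bag.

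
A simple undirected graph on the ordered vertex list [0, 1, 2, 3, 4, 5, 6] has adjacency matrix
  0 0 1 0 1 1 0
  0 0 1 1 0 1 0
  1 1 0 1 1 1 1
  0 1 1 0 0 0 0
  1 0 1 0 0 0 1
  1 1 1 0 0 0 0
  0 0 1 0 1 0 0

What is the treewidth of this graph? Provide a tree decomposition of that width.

Treewidth 2.
Bags: B1 = {0, 2, 5}  B2 = {1, 2, 5}  B3 = {0, 2, 4}  B4 = {1, 2, 3}  B5 = {2, 4, 6}
Tree: B1–B2, B1–B3, B2–B4, B3–B5

The largest bag has 3 vertices, giving width 2; this decomposition certifies tw(G) ≤ 2. On the other hand G contains the 3-clique {0, 2, 4}. A clique must lie in a single bag of any decomposition, so no decomposition can have width below 2. Therefore the treewidth is 2.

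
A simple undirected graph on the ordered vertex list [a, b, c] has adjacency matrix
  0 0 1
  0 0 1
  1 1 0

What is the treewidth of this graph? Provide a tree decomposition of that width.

Each bag holds 2 vertices, so the decomposition has width 1, which upper-bounds the treewidth. Any graph with an edge has treewidth ≥ 1, and G has the edge b–c. The upper and lower bounds meet at 1, so that is the treewidth.

Treewidth 1.
Bags: B1 = {b, c}  B2 = {a, c}
Tree: B1–B2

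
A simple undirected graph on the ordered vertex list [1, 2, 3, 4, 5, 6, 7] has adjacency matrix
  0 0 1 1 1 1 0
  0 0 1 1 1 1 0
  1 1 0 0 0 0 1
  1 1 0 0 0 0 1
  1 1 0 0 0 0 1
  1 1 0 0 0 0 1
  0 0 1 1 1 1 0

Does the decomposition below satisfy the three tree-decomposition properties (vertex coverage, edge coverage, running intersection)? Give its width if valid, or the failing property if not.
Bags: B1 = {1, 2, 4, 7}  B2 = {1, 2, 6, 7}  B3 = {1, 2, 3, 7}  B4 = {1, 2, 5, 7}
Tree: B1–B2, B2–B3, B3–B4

Yes; width 3.

Every vertex of G appears in some bag (union = {1, 2, 3, 4, 5, 6, 7}); every edge is covered by a bag; and for each vertex v the set of bags containing v is connected in the bag tree. The decomposition is therefore valid. The largest bag has 4 vertices, so the width is 3.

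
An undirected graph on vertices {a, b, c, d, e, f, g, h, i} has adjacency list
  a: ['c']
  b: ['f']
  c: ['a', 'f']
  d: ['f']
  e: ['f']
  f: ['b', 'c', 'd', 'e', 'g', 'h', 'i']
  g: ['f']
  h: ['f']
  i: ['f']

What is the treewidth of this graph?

1

A width-1 tree decomposition is:
Bags: B1 = {f, g}  B2 = {c, f}  B3 = {a, c}  B4 = {f, i}  B5 = {d, f}  B6 = {f, h}  B7 = {b, f}  B8 = {e, f}
Tree: B1–B2, B2–B3, B2–B4, B2–B5, B1–B6, B1–B7, B6–B8
Each bag holds 2 vertices, so the decomposition has width 1, which upper-bounds the treewidth. Any graph with an edge has treewidth ≥ 1, and G has the edge f–g. The upper and lower bounds meet at 1, so that is the treewidth.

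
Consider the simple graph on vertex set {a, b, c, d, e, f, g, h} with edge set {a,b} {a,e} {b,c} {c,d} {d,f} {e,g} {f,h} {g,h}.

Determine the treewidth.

2

A width-2 tree decomposition is:
Bags: B1 = {c, d, f}  B2 = {c, f, h}  B3 = {c, g, h}  B4 = {c, e, g}  B5 = {a, c, e}  B6 = {a, b, c}
Tree: B1–B2, B2–B3, B3–B4, B4–B5, B5–B6
Every bag has size at most 3, so the width is 3 − 1 = 2 and tw(G) ≤ 2. Since c–d–f–h–g–e–a–b–c is a cycle in G, G is not acyclic. Forests are exactly the graphs of treewidth ≤ 1, so tw(G) ≥ 2. Therefore the treewidth is 2.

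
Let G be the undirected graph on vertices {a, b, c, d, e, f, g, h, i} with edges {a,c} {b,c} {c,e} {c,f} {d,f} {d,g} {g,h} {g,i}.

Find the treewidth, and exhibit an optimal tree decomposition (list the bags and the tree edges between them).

Every bag has size at most 2, so the width is 2 − 1 = 1 and tw(G) ≤ 1. G has an edge, so its treewidth is at least 1. The upper and lower bounds meet at 1, so that is the treewidth.

Treewidth 1.
One such decomposition:
Bags: B1 = {d, g}  B2 = {d, f}  B3 = {c, f}  B4 = {g, i}  B5 = {a, c}  B6 = {b, c}  B7 = {c, e}  B8 = {g, h}
Tree: B1–B2, B2–B3, B1–B4, B3–B5, B3–B6, B6–B7, B1–B8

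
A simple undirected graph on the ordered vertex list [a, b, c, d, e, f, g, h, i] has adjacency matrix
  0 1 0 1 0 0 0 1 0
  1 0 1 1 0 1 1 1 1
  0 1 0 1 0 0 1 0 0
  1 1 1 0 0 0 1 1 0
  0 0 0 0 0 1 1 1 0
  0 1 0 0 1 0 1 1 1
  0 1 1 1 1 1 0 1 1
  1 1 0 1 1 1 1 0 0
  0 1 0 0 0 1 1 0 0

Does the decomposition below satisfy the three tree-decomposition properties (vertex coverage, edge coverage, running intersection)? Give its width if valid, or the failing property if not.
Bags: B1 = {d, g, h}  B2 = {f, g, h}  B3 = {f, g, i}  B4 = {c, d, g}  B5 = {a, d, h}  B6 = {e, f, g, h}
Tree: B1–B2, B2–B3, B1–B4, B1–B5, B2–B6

A tree decomposition must satisfy three properties: every vertex lies in some bag; for every edge, both endpoints lie together in some bag; and for every vertex, the bags containing it form a connected subtree. Here vertex b appears in no bag, so the decomposition is invalid.

No — vertex b appears in no bag.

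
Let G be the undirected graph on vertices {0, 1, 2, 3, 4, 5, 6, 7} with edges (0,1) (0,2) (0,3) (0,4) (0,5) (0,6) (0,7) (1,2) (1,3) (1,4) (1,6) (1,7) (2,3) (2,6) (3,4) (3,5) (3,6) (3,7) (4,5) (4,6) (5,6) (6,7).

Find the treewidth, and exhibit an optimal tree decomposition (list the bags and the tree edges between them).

Treewidth 4.
One such decomposition:
Bags: B1 = {0, 1, 3, 4, 6}  B2 = {0, 1, 3, 6, 7}  B3 = {0, 1, 2, 3, 6}  B4 = {0, 3, 4, 5, 6}
Tree: B1–B2, B1–B3, B1–B4

The largest bag has 5 vertices, giving width 4; this decomposition certifies tw(G) ≤ 4. Conversely, {0, 1, 2, 3, 6} is a clique of size 5, and the vertices of any clique must share a bag in every tree decomposition; so some bag has ≥ 5 vertices and tw(G) ≥ 4. The upper and lower bounds meet at 4, so that is the treewidth.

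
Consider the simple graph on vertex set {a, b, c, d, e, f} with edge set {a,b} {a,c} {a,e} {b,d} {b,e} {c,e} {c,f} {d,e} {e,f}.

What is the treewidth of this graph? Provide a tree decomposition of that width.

The largest bag has 3 vertices, giving width 2; this decomposition certifies tw(G) ≤ 2. Conversely, {a, c, e} is a clique of size 3, and the vertices of any clique must share a bag in every tree decomposition; so some bag has ≥ 3 vertices and tw(G) ≥ 2. Combining the bounds, tw(G) = 2.

Treewidth 2.
One such decomposition:
Bags: B1 = {a, c, e}  B2 = {a, b, e}  B3 = {c, e, f}  B4 = {b, d, e}
Tree: B1–B2, B1–B3, B2–B4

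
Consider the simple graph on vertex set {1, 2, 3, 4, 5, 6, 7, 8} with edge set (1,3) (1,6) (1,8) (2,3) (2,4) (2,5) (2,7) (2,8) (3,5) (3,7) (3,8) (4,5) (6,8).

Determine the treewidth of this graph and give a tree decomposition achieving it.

Each bag holds 3 vertices, so the decomposition has width 2, which upper-bounds the treewidth. For the lower bound, the 3 vertices {1, 3, 8} are pairwise adjacent, and any tree decomposition puts a clique entirely inside one bag — forcing width ≥ 2. Hence tw(G) = 2 exactly.

Treewidth 2.
Bags: B1 = {2, 3, 7}  B2 = {2, 3, 8}  B3 = {1, 3, 8}  B4 = {2, 3, 5}  B5 = {1, 6, 8}  B6 = {2, 4, 5}
Tree: B1–B2, B2–B3, B1–B4, B3–B5, B4–B6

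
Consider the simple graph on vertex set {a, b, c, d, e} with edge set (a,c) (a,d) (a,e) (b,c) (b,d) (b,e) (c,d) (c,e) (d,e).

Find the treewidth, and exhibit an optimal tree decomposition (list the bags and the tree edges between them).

The largest bag has 4 vertices, giving width 3; this decomposition certifies tw(G) ≤ 3. Conversely, {a, c, d, e} is a clique of size 4, and the vertices of any clique must share a bag in every tree decomposition; so some bag has ≥ 4 vertices and tw(G) ≥ 3. Hence tw(G) = 3 exactly.

Treewidth 3.
One optimal decomposition is:
Bags: B1 = {b, c, d, e}  B2 = {a, c, d, e}
Tree: B1–B2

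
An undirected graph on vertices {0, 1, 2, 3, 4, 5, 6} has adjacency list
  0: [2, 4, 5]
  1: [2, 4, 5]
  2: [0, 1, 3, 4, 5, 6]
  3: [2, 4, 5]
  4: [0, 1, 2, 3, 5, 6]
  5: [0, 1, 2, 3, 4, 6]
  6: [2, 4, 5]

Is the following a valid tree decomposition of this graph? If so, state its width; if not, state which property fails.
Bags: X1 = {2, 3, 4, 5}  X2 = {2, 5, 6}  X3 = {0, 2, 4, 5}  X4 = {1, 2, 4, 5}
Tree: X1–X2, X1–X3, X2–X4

A tree decomposition must satisfy three properties: every vertex lies in some bag; for every edge, both endpoints lie together in some bag; and for every vertex, the bags containing it form a connected subtree. Here edge (4,6) lies in no bag, so the decomposition is invalid.

No — edge (4,6) lies in no bag.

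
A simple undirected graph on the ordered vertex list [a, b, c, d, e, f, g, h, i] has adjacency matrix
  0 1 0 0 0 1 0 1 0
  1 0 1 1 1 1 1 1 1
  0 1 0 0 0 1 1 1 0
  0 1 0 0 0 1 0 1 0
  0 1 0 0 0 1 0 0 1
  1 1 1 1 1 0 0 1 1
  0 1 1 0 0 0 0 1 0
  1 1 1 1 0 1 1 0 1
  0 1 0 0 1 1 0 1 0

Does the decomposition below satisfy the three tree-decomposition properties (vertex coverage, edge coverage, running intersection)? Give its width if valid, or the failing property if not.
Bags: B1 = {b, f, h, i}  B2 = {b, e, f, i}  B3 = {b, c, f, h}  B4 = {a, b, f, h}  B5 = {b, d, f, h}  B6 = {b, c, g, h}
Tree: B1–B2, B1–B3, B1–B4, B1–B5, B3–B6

Every vertex of G appears in some bag (union = {a, b, c, d, e, f, g, h, i}); every edge is covered by a bag; and for each vertex v the set of bags containing v is connected in the bag tree. The decomposition is therefore valid. The largest bag has 4 vertices, so the width is 3.

Yes; width 3.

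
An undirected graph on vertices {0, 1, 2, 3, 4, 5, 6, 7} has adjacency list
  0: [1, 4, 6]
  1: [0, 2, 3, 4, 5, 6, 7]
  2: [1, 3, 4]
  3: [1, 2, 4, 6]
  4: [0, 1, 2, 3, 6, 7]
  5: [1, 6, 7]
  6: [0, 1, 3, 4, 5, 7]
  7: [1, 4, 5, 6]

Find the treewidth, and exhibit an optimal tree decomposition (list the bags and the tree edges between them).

Treewidth 3.
One optimal decomposition is:
Bags: B1 = {1, 5, 6, 7}  B2 = {1, 4, 6, 7}  B3 = {0, 1, 4, 6}  B4 = {1, 3, 4, 6}  B5 = {1, 2, 3, 4}
Tree: B1–B2, B2–B3, B3–B4, B4–B5

The largest bag has 4 vertices, giving width 3; this decomposition certifies tw(G) ≤ 3. On the other hand G contains the 4-clique {1, 2, 3, 4}. A clique must lie in a single bag of any decomposition, so no decomposition can have width below 3. Therefore the treewidth is 3.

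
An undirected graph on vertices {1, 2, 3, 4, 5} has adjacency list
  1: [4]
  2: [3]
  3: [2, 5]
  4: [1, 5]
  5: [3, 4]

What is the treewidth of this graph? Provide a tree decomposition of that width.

Every bag has size at most 2, so the width is 2 − 1 = 1 and tw(G) ≤ 1. Any graph with an edge has treewidth ≥ 1, and G has the edge 2–3. Therefore the treewidth is 1.

Treewidth 1.
One such decomposition:
Bags: B1 = {2, 3}  B2 = {3, 5}  B3 = {4, 5}  B4 = {1, 4}
Tree: B1–B2, B2–B3, B3–B4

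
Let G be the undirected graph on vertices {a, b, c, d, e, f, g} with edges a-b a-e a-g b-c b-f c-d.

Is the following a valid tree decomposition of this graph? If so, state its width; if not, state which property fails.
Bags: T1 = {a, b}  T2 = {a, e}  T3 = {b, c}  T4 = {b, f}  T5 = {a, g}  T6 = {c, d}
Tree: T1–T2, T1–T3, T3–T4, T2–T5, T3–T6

Yes; width 1.

Checking the three conditions: (i) the bags cover all of {a, b, c, d, e, f, g}; (ii) for each edge, some bag contains both endpoints; (iii) the bags containing any fixed vertex form a subtree. All hold, so the decomposition is valid with width 2 − 1 = 1.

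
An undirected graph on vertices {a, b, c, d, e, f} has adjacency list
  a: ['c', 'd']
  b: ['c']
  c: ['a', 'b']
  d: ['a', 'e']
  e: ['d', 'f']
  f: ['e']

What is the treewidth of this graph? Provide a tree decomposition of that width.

Each bag holds 2 vertices, so the decomposition has width 1, which upper-bounds the treewidth. Since G has at least one edge (e.g. b–c), it is not an edgeless graph, so tw(G) ≥ 1. Combining the bounds, tw(G) = 1.

Treewidth 1.
Bags: B1 = {b, c}  B2 = {a, c}  B3 = {a, d}  B4 = {d, e}  B5 = {e, f}
Tree: B1–B2, B2–B3, B3–B4, B4–B5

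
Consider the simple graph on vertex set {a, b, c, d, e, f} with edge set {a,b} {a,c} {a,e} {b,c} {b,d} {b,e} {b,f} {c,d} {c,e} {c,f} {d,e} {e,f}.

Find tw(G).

A width-3 tree decomposition is:
Bags: B1 = {b, c, d, e}  B2 = {a, b, c, e}  B3 = {b, c, e, f}
Tree: B1–B2, B1–B3
Each bag holds 4 vertices, so the decomposition has width 3, which upper-bounds the treewidth. For the lower bound, the 4 vertices {b, c, d, e} are pairwise adjacent, and any tree decomposition puts a clique entirely inside one bag — forcing width ≥ 3. Combining the bounds, tw(G) = 3.

3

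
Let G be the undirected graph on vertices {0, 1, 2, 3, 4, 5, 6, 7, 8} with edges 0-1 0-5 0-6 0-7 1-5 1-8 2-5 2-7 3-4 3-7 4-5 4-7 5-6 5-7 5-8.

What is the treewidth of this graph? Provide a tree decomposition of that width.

Treewidth 2.
Bags: B1 = {0, 5, 6}  B2 = {0, 1, 5}  B3 = {0, 5, 7}  B4 = {4, 5, 7}  B5 = {3, 4, 7}  B6 = {1, 5, 8}  B7 = {2, 5, 7}
Tree: B1–B2, B2–B3, B3–B4, B4–B5, B2–B6, B4–B7

The largest bag has 3 vertices, giving width 2; this decomposition certifies tw(G) ≤ 2. For the lower bound, the 3 vertices {3, 4, 7} are pairwise adjacent, and any tree decomposition puts a clique entirely inside one bag — forcing width ≥ 2. The upper and lower bounds meet at 2, so that is the treewidth.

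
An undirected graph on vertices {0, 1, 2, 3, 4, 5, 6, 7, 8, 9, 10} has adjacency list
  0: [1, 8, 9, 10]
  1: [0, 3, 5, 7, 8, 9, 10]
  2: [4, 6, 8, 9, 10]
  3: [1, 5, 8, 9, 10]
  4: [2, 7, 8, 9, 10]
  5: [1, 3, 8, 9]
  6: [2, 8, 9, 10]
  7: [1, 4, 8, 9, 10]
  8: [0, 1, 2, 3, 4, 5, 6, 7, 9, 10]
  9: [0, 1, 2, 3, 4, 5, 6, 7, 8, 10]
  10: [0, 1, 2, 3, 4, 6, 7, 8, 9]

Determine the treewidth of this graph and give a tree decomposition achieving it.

Treewidth 4.
One such decomposition:
Bags: B1 = {1, 7, 8, 9, 10}  B2 = {1, 3, 8, 9, 10}  B3 = {4, 7, 8, 9, 10}  B4 = {2, 4, 8, 9, 10}  B5 = {1, 3, 5, 8, 9}  B6 = {0, 1, 8, 9, 10}  B7 = {2, 6, 8, 9, 10}
Tree: B1–B2, B1–B3, B3–B4, B2–B5, B2–B6, B4–B7

The largest bag has 5 vertices, giving width 4; this decomposition certifies tw(G) ≤ 4. On the other hand G contains the 5-clique {0, 1, 8, 9, 10}. A clique must lie in a single bag of any decomposition, so no decomposition can have width below 4. The upper and lower bounds meet at 4, so that is the treewidth.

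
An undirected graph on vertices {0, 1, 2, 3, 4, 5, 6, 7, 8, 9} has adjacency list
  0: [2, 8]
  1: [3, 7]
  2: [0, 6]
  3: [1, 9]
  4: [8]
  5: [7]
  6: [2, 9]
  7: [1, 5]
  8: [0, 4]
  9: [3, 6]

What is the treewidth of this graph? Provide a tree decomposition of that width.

The largest bag has 2 vertices, giving width 1; this decomposition certifies tw(G) ≤ 1. Since G has at least one edge (e.g. 5–7), it is not an edgeless graph, so tw(G) ≥ 1. Combining the bounds, tw(G) = 1.

Treewidth 1.
One such decomposition:
Bags: B1 = {5, 7}  B2 = {1, 7}  B3 = {1, 3}  B4 = {3, 9}  B5 = {6, 9}  B6 = {2, 6}  B7 = {0, 2}  B8 = {0, 8}  B9 = {4, 8}
Tree: B1–B2, B2–B3, B3–B4, B4–B5, B5–B6, B6–B7, B7–B8, B8–B9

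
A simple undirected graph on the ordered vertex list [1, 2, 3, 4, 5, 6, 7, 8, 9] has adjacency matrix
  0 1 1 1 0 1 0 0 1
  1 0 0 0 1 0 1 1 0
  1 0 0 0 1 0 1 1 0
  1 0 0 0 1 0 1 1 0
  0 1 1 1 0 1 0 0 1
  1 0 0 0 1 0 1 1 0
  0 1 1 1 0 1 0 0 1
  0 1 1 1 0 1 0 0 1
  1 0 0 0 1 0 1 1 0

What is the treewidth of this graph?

A width-4 tree decomposition is:
Bags: B1 = {1, 5, 7, 8, 9}  B2 = {1, 5, 6, 7, 8}  B3 = {1, 4, 5, 7, 8}  B4 = {1, 2, 5, 7, 8}  B5 = {1, 3, 5, 7, 8}
Tree: B1–B2, B2–B3, B3–B4, B4–B5
The largest bag has 5 vertices, giving width 4; this decomposition certifies tw(G) ≤ 4. For the lower bound: the 5 vertex sets {1,9}, {6,8}, {4,5}, {7}, {2} are disjoint, each induces a connected subgraph, and every pair is joined by at least one edge of G. Contracting each set to a single vertex therefore yields K_{5} as a minor, and since treewidth is minor-monotone, tw(G) ≥ tw(K_{5}) = 4. Combining the bounds, tw(G) = 4.

4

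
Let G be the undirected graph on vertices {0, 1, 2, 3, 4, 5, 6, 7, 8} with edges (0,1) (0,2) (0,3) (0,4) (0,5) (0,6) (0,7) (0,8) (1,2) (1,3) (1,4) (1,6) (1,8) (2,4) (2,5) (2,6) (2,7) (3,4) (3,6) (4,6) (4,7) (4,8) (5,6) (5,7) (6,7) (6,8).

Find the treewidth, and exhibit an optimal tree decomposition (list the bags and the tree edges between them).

Treewidth 4.
One such decomposition:
Bags: B1 = {0, 2, 4, 6, 7}  B2 = {0, 1, 2, 4, 6}  B3 = {0, 1, 4, 6, 8}  B4 = {0, 2, 5, 6, 7}  B5 = {0, 1, 3, 4, 6}
Tree: B1–B2, B2–B3, B1–B4, B2–B5

Each bag holds 5 vertices, so the decomposition has width 4, which upper-bounds the treewidth. Conversely, {0, 1, 4, 6, 8} is a clique of size 5, and the vertices of any clique must share a bag in every tree decomposition; so some bag has ≥ 5 vertices and tw(G) ≥ 4. Hence tw(G) = 4 exactly.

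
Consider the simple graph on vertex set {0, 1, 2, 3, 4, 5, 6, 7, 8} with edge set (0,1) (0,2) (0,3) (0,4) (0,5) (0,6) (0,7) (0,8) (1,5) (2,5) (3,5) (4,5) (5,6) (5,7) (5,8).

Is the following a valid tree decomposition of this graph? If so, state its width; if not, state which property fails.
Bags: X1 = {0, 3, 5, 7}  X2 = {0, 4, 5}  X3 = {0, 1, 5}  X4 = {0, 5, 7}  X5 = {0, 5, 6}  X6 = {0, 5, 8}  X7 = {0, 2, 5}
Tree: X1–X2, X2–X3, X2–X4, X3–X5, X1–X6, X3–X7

No — bags containing vertex 7 are not connected in the tree.

A tree decomposition must satisfy three properties: every vertex lies in some bag; for every edge, both endpoints lie together in some bag; and for every vertex, the bags containing it form a connected subtree. Here bags containing vertex 7 are not connected in the tree, so the decomposition is invalid.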